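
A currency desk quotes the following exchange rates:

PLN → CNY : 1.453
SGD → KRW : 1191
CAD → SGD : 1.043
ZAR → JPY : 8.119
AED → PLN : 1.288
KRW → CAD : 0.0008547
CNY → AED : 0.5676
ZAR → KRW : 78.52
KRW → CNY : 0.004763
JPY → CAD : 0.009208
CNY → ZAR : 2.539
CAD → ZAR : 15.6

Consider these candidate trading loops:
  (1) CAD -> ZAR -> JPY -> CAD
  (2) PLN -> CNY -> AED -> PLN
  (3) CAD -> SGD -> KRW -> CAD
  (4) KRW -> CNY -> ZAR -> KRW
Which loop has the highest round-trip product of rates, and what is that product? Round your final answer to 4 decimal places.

(1) 15.6 × 8.119 × 0.009208 = 1.16625
(2) 1.453 × 0.5676 × 1.288 = 1.06224
(3) 1.043 × 1191 × 0.0008547 = 1.06172
(4) 0.004763 × 2.539 × 78.52 = 0.94956
Highest is cycle (1) at 1.1663 (>1, arbitrage).

1.1663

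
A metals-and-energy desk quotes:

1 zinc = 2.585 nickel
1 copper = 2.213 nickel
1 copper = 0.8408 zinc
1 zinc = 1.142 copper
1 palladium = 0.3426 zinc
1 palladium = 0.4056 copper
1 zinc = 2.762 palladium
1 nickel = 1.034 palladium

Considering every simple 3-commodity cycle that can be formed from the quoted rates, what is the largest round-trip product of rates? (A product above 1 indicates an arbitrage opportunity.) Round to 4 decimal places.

palladium→copper→zinc→palladium: 0.4056 × 0.8408 × 2.762 = 0.94192
palladium→copper→nickel→palladium: 0.4056 × 2.213 × 1.034 = 0.92811
palladium→zinc→nickel→palladium: 0.3426 × 2.585 × 1.034 = 0.91573
Maximum is palladium→copper→zinc→palladium at 0.9419; no arbitrage — every cycle loses value.

0.9419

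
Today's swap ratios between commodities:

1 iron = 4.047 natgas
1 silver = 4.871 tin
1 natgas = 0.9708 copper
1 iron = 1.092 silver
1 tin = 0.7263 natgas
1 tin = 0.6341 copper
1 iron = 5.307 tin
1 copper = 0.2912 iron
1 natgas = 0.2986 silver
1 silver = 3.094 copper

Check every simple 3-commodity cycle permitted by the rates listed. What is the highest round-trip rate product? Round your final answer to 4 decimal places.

1.1441

copper→iron→natgas→copper: 0.2912 × 4.047 × 0.9708 = 1.14407
silver→tin→natgas→silver: 4.871 × 0.7263 × 0.2986 = 1.05639
silver→copper→iron→silver: 3.094 × 0.2912 × 1.092 = 0.98386
copper→iron→tin→copper: 0.2912 × 5.307 × 0.6341 = 0.97994
Maximum is copper→iron→natgas→copper at 1.1441; arbitrage exists.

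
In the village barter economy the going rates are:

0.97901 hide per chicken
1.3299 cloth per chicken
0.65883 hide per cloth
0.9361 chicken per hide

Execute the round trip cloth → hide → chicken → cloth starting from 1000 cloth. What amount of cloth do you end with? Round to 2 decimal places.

820.19

1000 cloth × 0.65883 = 658.83 hide
658.83 hide × 0.9361 = 616.730763 chicken
616.730763 chicken × 1.3299 = 820.1902417137 cloth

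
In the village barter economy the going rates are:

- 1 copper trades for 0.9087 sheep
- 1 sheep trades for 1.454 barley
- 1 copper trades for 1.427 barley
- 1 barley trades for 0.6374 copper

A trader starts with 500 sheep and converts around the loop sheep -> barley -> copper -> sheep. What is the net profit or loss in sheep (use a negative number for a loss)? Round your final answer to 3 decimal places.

-78.918

500 sheep × 1.454 = 727 barley
727 barley × 0.6374 = 463.3898 copper
463.3898 copper × 0.9087 = 421.08231126 sheep
Net change: 421.08231126 − 500 = -78.91768874 sheep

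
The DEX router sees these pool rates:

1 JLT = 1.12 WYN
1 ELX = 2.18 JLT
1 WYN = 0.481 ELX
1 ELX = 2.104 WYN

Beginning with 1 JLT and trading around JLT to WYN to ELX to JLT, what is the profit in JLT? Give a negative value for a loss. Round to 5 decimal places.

1 JLT × 1.12 = 1.12 WYN
1.12 WYN × 0.481 = 0.53872 ELX
0.53872 ELX × 2.18 = 1.1744096 JLT
Net change: 1.1744096 − 1 = 0.1744096 JLT

0.17441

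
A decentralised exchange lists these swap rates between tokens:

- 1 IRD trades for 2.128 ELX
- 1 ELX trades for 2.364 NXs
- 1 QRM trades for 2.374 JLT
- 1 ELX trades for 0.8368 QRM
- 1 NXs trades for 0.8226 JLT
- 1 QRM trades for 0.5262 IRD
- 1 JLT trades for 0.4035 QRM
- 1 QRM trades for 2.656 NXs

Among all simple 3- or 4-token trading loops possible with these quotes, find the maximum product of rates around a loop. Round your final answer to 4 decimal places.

0.9370

QRM→IRD→ELX→QRM: 0.5262 × 2.128 × 0.8368 = 0.93701
QRM→NXs→JLT→QRM: 2.656 × 0.8226 × 0.4035 = 0.88158
Maximum is QRM→IRD→ELX→QRM at 0.9370; no arbitrage — every cycle loses value.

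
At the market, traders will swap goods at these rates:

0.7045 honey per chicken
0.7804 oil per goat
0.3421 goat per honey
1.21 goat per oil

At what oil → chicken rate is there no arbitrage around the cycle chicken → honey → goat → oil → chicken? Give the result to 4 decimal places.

5.3168

Known legs of the cycle: 0.7045 × 0.3421 × 0.7804 = 0.18808377478
For no arbitrage the full-cycle product must be 1, so the missing rate is 1 / 0.18808377478 ≈ 5.316780.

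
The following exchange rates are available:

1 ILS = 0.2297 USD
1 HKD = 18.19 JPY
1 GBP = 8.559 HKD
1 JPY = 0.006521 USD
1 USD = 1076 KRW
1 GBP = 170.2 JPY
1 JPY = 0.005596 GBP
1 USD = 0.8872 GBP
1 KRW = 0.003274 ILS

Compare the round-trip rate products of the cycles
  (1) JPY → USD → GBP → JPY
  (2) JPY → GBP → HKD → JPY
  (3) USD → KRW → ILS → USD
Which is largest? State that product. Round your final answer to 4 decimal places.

(1) 0.006521 × 0.8872 × 170.2 = 0.98468
(2) 0.005596 × 8.559 × 18.19 = 0.87123
(3) 1076 × 0.003274 × 0.2297 = 0.80919
Highest is cycle (1) at 0.9847 (≤1, no arbitrage).

0.9847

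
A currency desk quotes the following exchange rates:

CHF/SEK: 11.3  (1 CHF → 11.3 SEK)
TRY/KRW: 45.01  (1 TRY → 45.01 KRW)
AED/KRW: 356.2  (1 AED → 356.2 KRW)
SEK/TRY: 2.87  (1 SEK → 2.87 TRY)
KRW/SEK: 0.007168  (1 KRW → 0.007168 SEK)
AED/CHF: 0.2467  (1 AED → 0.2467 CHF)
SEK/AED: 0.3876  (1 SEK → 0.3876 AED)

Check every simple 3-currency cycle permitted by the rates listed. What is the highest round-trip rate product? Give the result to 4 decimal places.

1.0805

AED→CHF→SEK→AED: 0.2467 × 11.3 × 0.3876 = 1.08052
AED→KRW→SEK→AED: 356.2 × 0.007168 × 0.3876 = 0.98964
SEK→TRY→KRW→SEK: 2.87 × 45.01 × 0.007168 = 0.92595
Maximum is AED→CHF→SEK→AED at 1.0805; arbitrage exists.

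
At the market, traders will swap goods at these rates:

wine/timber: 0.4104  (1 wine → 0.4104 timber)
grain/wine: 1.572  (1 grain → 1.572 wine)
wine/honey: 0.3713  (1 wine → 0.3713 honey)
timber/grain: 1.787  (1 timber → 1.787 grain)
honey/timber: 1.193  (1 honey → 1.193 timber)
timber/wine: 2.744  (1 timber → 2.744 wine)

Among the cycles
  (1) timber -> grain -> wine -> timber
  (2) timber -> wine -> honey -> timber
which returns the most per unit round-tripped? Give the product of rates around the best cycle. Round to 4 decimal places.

(1) 1.787 × 1.572 × 0.4104 = 1.15288
(2) 2.744 × 0.3713 × 1.193 = 1.21548
Highest is cycle (2) at 1.2155 (>1, arbitrage).

1.2155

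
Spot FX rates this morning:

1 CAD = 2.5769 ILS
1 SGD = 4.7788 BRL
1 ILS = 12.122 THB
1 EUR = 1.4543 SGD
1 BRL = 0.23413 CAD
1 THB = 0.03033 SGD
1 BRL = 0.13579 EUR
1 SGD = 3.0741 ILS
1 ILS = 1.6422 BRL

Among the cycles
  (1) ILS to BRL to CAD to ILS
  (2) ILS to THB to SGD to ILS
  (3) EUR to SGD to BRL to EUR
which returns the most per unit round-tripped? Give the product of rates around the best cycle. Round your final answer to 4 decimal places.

1.1302

(1) 1.6422 × 0.23413 × 2.5769 = 0.99079
(2) 12.122 × 0.03033 × 3.0741 = 1.13022
(3) 1.4543 × 4.7788 × 0.13579 = 0.94371
Highest is cycle (2) at 1.1302 (>1, arbitrage).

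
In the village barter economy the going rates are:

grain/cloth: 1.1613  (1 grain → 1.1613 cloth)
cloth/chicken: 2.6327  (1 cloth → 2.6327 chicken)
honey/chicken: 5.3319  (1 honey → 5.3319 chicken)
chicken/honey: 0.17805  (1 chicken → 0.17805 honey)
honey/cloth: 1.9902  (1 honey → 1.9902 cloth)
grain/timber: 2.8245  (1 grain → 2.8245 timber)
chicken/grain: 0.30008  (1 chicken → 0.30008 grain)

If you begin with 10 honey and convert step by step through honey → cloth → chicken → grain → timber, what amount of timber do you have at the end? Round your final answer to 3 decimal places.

10 honey × 1.9902 = 19.902 cloth
19.902 cloth × 2.6327 = 52.3959954 chicken
52.3959954 chicken × 0.30008 = 15.722990299632 grain
15.722990299632 grain × 2.8245 = 44.409586101310584 timber

44.410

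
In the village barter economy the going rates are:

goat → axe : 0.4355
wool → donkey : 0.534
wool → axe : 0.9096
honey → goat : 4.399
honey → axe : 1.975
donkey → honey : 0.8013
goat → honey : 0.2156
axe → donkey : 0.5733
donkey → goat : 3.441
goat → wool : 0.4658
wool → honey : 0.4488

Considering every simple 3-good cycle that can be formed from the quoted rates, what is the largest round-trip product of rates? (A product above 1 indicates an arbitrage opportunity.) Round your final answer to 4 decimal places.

goat→wool→honey→goat: 0.4658 × 0.4488 × 4.399 = 0.91962
honey→axe→donkey→honey: 1.975 × 0.5733 × 0.8013 = 0.90729
goat→axe→donkey→goat: 0.4355 × 0.5733 × 3.441 = 0.85912
goat→wool→donkey→goat: 0.4658 × 0.534 × 3.441 = 0.85590
Maximum is goat→wool→honey→goat at 0.9196; no arbitrage — every cycle loses value.

0.9196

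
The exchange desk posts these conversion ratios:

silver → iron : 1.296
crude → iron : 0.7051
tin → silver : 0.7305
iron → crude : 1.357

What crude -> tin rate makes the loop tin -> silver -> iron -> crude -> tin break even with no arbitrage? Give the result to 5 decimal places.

Known legs of the cycle: 0.7305 × 1.296 × 1.357 = 1.284709896
For no arbitrage the full-cycle product must be 1, so the missing rate is 1 / 1.284709896 ≈ 0.7783858.

0.77839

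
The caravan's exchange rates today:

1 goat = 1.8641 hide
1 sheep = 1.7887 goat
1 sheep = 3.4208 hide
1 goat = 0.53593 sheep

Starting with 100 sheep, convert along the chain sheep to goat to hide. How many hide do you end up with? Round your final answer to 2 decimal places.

100 sheep × 1.7887 = 178.87 goat
178.87 goat × 1.8641 = 333.431567 hide

333.43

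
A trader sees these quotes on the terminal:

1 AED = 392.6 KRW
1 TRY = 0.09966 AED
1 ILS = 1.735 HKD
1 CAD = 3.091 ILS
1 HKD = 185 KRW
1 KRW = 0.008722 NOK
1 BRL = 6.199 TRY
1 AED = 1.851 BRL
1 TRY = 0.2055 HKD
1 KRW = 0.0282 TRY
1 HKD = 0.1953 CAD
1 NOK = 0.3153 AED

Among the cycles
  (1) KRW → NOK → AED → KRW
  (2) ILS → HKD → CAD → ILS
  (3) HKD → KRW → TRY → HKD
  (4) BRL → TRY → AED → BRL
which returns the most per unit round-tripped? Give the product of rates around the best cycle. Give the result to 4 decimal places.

1.1435

(1) 0.008722 × 0.3153 × 392.6 = 1.07967
(2) 1.735 × 0.1953 × 3.091 = 1.04737
(3) 185 × 0.0282 × 0.2055 = 1.07209
(4) 6.199 × 0.09966 × 1.851 = 1.14353
Highest is cycle (4) at 1.1435 (>1, arbitrage).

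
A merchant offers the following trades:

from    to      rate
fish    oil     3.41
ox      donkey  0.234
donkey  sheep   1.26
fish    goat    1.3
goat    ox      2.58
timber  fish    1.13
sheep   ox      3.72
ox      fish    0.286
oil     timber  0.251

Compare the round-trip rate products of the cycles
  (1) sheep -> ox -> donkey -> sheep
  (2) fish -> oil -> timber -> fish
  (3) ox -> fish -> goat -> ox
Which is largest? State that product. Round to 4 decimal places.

(1) 3.72 × 0.234 × 1.26 = 1.09680
(2) 3.41 × 0.251 × 1.13 = 0.96718
(3) 0.286 × 1.3 × 2.58 = 0.95924
Highest is cycle (1) at 1.0968 (>1, arbitrage).

1.0968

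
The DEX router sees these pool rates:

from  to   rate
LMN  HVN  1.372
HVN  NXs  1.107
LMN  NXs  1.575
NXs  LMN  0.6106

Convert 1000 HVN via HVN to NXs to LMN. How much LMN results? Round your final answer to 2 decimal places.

1000 HVN × 1.107 = 1107 NXs
1107 NXs × 0.6106 = 675.9342 LMN

675.93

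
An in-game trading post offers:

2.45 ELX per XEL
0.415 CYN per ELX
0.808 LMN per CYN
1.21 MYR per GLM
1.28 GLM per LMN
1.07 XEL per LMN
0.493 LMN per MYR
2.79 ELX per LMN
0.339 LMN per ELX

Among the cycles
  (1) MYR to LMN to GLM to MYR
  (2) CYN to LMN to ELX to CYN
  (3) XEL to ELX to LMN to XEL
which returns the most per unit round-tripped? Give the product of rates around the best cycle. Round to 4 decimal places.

(1) 0.493 × 1.28 × 1.21 = 0.76356
(2) 0.808 × 2.79 × 0.415 = 0.93554
(3) 2.45 × 0.339 × 1.07 = 0.88869
Highest is cycle (2) at 0.9355 (≤1, no arbitrage).

0.9355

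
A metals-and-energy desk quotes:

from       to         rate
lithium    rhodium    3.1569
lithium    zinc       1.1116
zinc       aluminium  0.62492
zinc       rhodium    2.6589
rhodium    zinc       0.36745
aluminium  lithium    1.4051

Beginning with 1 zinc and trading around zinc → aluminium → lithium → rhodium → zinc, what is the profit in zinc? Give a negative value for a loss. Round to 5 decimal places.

0.01857

1 zinc × 0.62492 = 0.62492 aluminium
0.62492 aluminium × 1.4051 = 0.878075092 lithium
0.878075092 lithium × 3.1569 = 2.7719952579348 rhodium
2.7719952579348 rhodium × 0.36745 = 1.01856965752814226 zinc
Net change: 1.01856965752814226 − 1 = 0.01856965752814226 zinc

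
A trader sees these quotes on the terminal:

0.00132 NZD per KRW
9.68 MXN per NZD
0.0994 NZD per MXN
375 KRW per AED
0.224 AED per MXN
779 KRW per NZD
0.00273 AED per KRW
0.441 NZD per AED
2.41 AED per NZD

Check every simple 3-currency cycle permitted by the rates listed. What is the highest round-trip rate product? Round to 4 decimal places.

1.1930

AED→KRW→NZD→AED: 375 × 0.00132 × 2.41 = 1.19295
AED→NZD→MXN→AED: 0.441 × 9.68 × 0.224 = 0.95623
AED→NZD→KRW→AED: 0.441 × 779 × 0.00273 = 0.93786
Maximum is AED→KRW→NZD→AED at 1.1930; arbitrage exists.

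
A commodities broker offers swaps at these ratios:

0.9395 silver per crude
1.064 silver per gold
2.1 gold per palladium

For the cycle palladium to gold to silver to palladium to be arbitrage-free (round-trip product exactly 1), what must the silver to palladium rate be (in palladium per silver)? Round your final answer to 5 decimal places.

0.44755

Known legs of the cycle: 2.1 × 1.064 = 2.2344
For no arbitrage the full-cycle product must be 1, so the missing rate is 1 / 2.2344 ≈ 0.4475474.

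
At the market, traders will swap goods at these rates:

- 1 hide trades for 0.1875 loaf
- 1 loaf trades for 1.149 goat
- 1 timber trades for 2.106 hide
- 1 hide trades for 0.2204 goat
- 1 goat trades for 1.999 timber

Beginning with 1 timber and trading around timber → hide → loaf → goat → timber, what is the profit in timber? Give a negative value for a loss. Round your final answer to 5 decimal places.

1 timber × 2.106 = 2.106 hide
2.106 hide × 0.1875 = 0.394875 loaf
0.394875 loaf × 1.149 = 0.453711375 goat
0.453711375 goat × 1.999 = 0.906969038625 timber
Net change: 0.906969038625 − 1 = -0.093030961375 timber

-0.09303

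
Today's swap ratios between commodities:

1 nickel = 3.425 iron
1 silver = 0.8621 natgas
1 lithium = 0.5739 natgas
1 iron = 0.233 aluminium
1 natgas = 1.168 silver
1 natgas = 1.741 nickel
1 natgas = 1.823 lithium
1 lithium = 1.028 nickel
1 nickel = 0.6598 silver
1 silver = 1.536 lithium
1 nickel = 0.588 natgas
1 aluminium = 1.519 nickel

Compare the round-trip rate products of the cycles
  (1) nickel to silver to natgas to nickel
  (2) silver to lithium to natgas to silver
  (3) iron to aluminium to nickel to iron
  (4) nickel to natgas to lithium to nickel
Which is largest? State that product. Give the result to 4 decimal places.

1.2122

(1) 0.6598 × 0.8621 × 1.741 = 0.99030
(2) 1.536 × 0.5739 × 1.168 = 1.02960
(3) 0.233 × 1.519 × 3.425 = 1.21220
(4) 0.588 × 1.823 × 1.028 = 1.10194
Highest is cycle (3) at 1.2122 (>1, arbitrage).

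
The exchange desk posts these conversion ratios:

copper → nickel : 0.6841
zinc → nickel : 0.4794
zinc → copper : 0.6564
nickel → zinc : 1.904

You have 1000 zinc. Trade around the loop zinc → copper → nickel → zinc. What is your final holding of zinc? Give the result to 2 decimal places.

1000 zinc × 0.6564 = 656.4 copper
656.4 copper × 0.6841 = 449.04324 nickel
449.04324 nickel × 1.904 = 854.97832896 zinc

854.98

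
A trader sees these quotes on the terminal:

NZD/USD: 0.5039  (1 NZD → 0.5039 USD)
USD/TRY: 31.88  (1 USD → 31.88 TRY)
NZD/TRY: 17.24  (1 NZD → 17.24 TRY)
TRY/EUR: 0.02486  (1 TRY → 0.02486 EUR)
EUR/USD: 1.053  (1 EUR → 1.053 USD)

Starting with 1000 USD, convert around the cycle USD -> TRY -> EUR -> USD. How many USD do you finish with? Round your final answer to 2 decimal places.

1000 USD × 31.88 = 31880 TRY
31880 TRY × 0.02486 = 792.5368 EUR
792.5368 EUR × 1.053 = 834.5412504 USD

834.54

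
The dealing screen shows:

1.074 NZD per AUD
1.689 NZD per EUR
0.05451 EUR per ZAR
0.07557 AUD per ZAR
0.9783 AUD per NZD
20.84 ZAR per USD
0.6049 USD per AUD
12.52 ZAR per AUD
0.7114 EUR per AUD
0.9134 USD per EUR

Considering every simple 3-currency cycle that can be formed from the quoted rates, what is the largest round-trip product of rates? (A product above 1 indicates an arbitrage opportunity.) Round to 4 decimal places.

EUR→NZD→AUD→EUR: 1.689 × 0.9783 × 0.7114 = 1.17548
USD→ZAR→EUR→USD: 20.84 × 0.05451 × 0.9134 = 1.03761
USD→ZAR→AUD→USD: 20.84 × 0.07557 × 0.6049 = 0.95264
Maximum is EUR→NZD→AUD→EUR at 1.1755; arbitrage exists.

1.1755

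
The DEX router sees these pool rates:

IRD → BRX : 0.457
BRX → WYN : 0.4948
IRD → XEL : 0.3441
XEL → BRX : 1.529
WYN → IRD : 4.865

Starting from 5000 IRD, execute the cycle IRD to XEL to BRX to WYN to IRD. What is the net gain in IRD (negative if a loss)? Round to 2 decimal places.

1332.49

5000 IRD × 0.3441 = 1720.5 XEL
1720.5 XEL × 1.529 = 2630.6445 BRX
2630.6445 BRX × 0.4948 = 1301.6428986 WYN
1301.6428986 WYN × 4.865 = 6332.492701689 IRD
Net change: 6332.492701689 − 5000 = 1332.492701689 IRD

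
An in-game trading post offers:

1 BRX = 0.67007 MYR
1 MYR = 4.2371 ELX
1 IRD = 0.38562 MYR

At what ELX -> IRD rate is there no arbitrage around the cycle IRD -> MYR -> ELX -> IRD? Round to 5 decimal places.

0.61203

Known legs of the cycle: 0.38562 × 4.2371 = 1.633910502
For no arbitrage the full-cycle product must be 1, so the missing rate is 1 / 1.633910502 ≈ 0.6120286.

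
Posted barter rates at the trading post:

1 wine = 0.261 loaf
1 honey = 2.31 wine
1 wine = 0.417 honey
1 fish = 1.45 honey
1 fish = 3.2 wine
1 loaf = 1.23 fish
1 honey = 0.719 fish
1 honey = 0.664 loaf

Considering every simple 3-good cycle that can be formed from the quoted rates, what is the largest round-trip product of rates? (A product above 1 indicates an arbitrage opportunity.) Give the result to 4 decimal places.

fish→honey→loaf→fish: 1.45 × 0.664 × 1.23 = 1.18424
fish→wine→loaf→fish: 3.2 × 0.261 × 1.23 = 1.02730
fish→wine→honey→fish: 3.2 × 0.417 × 0.719 = 0.95943
Maximum is fish→honey→loaf→fish at 1.1842; arbitrage exists.

1.1842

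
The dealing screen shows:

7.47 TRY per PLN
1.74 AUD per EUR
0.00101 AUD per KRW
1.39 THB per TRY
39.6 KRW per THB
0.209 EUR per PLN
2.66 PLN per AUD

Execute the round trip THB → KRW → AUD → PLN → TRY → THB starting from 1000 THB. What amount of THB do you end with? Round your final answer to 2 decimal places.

1104.67

1000 THB × 39.6 = 39600 KRW
39600 KRW × 0.00101 = 39.996 AUD
39.996 AUD × 2.66 = 106.38936 PLN
106.38936 PLN × 7.47 = 794.7285192 TRY
794.7285192 TRY × 1.39 = 1104.672641688 THB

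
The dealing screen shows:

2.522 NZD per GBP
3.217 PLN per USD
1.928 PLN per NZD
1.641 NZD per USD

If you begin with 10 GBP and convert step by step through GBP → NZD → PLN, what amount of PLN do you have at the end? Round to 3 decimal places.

10 GBP × 2.522 = 25.22 NZD
25.22 NZD × 1.928 = 48.62416 PLN

48.624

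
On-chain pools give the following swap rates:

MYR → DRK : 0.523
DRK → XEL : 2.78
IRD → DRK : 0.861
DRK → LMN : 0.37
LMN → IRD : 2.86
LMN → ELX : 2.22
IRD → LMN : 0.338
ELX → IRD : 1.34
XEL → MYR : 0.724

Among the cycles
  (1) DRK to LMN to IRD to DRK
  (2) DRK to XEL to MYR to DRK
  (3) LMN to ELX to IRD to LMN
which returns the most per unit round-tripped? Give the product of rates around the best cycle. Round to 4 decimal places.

1.0527

(1) 0.37 × 2.86 × 0.861 = 0.91111
(2) 2.78 × 0.724 × 0.523 = 1.05265
(3) 2.22 × 1.34 × 0.338 = 1.00548
Highest is cycle (2) at 1.0527 (>1, arbitrage).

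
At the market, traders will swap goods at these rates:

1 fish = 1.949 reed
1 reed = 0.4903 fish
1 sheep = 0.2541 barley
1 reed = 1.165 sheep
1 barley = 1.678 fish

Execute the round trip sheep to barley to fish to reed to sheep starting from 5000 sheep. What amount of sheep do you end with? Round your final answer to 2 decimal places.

5000 sheep × 0.2541 = 1270.5 barley
1270.5 barley × 1.678 = 2131.899 fish
2131.899 fish × 1.949 = 4155.071151 reed
4155.071151 reed × 1.165 = 4840.657890915 sheep

4840.66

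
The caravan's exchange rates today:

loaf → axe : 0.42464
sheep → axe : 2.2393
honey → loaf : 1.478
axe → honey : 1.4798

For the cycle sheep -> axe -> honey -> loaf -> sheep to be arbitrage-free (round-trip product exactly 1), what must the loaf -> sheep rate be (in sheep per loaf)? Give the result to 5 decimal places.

0.20418

Known legs of the cycle: 2.2393 × 1.4798 × 1.478 = 4.89767245492
For no arbitrage the full-cycle product must be 1, so the missing rate is 1 / 4.89767245492 ≈ 0.2041786.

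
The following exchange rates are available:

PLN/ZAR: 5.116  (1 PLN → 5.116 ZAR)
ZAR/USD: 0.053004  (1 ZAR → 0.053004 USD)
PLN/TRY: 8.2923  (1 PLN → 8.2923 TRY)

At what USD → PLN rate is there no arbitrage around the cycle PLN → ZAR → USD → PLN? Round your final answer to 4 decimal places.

3.6877

Known legs of the cycle: 5.116 × 0.053004 = 0.271168464
For no arbitrage the full-cycle product must be 1, so the missing rate is 1 / 0.271168464 ≈ 3.687744.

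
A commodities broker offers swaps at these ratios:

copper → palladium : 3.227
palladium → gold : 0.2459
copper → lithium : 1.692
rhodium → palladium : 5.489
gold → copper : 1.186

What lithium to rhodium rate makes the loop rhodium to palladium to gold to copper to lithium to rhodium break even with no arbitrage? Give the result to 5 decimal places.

0.36920

Known legs of the cycle: 5.489 × 0.2459 × 1.186 × 1.692 = 2.7085496891112
For no arbitrage the full-cycle product must be 1, so the missing rate is 1 / 2.7085496891112 ≈ 0.3692013.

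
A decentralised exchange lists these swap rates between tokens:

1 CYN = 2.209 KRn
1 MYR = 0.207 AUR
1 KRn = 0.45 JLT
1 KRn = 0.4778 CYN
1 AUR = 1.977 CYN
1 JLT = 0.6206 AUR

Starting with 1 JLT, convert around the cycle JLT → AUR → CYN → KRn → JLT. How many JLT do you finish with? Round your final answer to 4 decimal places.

1.2196

1 JLT × 0.6206 = 0.6206 AUR
0.6206 AUR × 1.977 = 1.2269262 CYN
1.2269262 CYN × 2.209 = 2.7102799758 KRn
2.7102799758 KRn × 0.45 = 1.21962598911 JLT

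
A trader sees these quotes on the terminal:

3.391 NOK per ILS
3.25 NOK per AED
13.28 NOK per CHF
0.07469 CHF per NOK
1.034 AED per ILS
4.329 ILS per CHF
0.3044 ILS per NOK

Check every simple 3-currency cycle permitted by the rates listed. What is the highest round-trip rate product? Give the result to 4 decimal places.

1.0964

NOK→CHF→ILS→NOK: 0.07469 × 4.329 × 3.391 = 1.09642
AED→NOK→ILS→AED: 3.25 × 0.3044 × 1.034 = 1.02294
Maximum is NOK→CHF→ILS→NOK at 1.0964; arbitrage exists.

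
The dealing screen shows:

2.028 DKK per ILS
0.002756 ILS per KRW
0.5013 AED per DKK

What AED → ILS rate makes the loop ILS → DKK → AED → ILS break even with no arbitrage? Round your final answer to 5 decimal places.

Known legs of the cycle: 2.028 × 0.5013 = 1.0166364
For no arbitrage the full-cycle product must be 1, so the missing rate is 1 / 1.0166364 ≈ 0.9836358.

0.98364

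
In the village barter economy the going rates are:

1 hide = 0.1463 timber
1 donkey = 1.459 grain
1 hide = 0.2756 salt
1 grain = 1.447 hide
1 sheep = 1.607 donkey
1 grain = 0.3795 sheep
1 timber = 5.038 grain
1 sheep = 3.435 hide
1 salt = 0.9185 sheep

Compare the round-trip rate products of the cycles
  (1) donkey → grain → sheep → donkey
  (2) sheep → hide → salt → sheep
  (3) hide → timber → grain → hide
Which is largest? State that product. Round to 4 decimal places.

1.0665

(1) 1.459 × 0.3795 × 1.607 = 0.88978
(2) 3.435 × 0.2756 × 0.9185 = 0.86953
(3) 0.1463 × 5.038 × 1.447 = 1.06652
Highest is cycle (3) at 1.0665 (>1, arbitrage).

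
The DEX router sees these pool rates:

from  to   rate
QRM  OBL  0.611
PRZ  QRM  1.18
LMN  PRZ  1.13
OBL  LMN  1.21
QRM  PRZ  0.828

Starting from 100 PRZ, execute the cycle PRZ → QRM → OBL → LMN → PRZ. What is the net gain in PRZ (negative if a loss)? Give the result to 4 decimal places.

-1.4204

100 PRZ × 1.18 = 118 QRM
118 QRM × 0.611 = 72.098 OBL
72.098 OBL × 1.21 = 87.23858 LMN
87.23858 LMN × 1.13 = 98.5795954 PRZ
Net change: 98.5795954 − 100 = -1.4204046 PRZ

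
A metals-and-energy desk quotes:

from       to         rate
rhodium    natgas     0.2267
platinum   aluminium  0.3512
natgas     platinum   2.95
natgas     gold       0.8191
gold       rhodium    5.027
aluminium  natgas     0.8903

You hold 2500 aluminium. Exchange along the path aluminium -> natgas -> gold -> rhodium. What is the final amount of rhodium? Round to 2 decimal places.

9164.78

2500 aluminium × 0.8903 = 2225.75 natgas
2225.75 natgas × 0.8191 = 1823.111825 gold
1823.111825 gold × 5.027 = 9164.783144275 rhodium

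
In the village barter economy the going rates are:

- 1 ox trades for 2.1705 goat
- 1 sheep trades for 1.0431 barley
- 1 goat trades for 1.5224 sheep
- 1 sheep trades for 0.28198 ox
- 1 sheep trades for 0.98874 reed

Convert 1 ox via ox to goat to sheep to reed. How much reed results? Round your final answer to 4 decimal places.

1 ox × 2.1705 = 2.1705 goat
2.1705 goat × 1.5224 = 3.3043692 sheep
3.3043692 sheep × 0.98874 = 3.267162002808 reed

3.2672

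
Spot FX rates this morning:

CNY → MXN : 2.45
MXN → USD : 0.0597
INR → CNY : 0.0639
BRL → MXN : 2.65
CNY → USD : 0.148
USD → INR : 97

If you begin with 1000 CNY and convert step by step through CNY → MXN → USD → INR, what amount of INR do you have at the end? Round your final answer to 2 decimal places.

14187.71

1000 CNY × 2.45 = 2450 MXN
2450 MXN × 0.0597 = 146.265 USD
146.265 USD × 97 = 14187.705 INR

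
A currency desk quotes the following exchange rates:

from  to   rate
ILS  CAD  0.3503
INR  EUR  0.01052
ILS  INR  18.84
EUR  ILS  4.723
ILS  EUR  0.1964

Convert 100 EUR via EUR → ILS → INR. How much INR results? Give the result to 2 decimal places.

8898.13

100 EUR × 4.723 = 472.3 ILS
472.3 ILS × 18.84 = 8898.132 INR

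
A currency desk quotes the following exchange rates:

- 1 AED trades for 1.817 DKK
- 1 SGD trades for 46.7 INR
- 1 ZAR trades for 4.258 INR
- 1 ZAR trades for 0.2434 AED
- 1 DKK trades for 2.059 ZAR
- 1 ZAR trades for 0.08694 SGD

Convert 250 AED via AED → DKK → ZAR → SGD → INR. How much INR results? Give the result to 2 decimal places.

250 AED × 1.817 = 454.25 DKK
454.25 DKK × 2.059 = 935.30075 ZAR
935.30075 ZAR × 0.08694 = 81.315047205 SGD
81.315047205 SGD × 46.7 = 3797.4127044735 INR

3797.41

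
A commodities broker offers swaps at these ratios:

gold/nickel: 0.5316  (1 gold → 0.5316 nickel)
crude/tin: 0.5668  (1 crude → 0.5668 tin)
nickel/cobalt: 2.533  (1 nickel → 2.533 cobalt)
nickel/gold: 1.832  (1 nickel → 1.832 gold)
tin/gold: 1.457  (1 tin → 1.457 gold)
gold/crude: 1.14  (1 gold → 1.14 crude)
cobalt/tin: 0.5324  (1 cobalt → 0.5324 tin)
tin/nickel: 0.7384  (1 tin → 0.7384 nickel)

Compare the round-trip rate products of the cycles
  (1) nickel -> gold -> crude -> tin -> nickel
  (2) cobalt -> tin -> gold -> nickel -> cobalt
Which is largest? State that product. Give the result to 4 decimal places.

(1) 1.832 × 1.14 × 0.5668 × 0.7384 = 0.87408
(2) 0.5324 × 1.457 × 0.5316 × 2.533 = 1.04452
Highest is cycle (2) at 1.0445 (>1, arbitrage).

1.0445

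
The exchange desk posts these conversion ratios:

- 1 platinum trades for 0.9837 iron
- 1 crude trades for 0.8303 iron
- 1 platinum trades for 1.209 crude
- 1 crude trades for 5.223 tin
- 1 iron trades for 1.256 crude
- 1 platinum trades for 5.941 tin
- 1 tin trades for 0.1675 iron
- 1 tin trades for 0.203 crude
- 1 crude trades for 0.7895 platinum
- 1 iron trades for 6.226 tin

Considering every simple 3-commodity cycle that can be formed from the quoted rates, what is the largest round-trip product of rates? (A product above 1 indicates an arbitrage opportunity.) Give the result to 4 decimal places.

1.0988

tin→iron→crude→tin: 0.1675 × 1.256 × 5.223 = 1.09881
tin→crude→iron→tin: 0.203 × 0.8303 × 6.226 = 1.04940
platinum→iron→crude→platinum: 0.9837 × 1.256 × 0.7895 = 0.97545
tin→crude→platinum→tin: 0.203 × 0.7895 × 5.941 = 0.95216
Maximum is tin→iron→crude→tin at 1.0988; arbitrage exists.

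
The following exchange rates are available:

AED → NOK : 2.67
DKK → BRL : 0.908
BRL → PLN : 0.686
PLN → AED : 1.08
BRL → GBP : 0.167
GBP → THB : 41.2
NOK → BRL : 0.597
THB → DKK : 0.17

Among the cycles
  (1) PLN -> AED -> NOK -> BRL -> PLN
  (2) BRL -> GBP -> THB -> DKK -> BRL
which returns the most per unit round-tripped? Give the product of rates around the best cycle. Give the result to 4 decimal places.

1.1810

(1) 1.08 × 2.67 × 0.597 × 0.686 = 1.18096
(2) 0.167 × 41.2 × 0.17 × 0.908 = 1.06206
Highest is cycle (1) at 1.1810 (>1, arbitrage).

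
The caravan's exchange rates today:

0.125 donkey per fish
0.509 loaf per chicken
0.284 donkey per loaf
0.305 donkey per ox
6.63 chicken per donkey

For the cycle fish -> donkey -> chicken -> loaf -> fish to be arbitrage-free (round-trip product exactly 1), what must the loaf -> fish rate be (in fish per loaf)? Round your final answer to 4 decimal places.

Known legs of the cycle: 0.125 × 6.63 × 0.509 = 0.42183375
For no arbitrage the full-cycle product must be 1, so the missing rate is 1 / 0.42183375 ≈ 2.370602.

2.3706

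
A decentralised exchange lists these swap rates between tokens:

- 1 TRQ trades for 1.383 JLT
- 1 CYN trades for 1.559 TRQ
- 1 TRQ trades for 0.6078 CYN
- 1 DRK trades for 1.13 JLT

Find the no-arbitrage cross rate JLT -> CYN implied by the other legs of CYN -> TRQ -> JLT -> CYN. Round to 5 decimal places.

0.46380

Known legs of the cycle: 1.559 × 1.383 = 2.156097
For no arbitrage the full-cycle product must be 1, so the missing rate is 1 / 2.156097 ≈ 0.4638010.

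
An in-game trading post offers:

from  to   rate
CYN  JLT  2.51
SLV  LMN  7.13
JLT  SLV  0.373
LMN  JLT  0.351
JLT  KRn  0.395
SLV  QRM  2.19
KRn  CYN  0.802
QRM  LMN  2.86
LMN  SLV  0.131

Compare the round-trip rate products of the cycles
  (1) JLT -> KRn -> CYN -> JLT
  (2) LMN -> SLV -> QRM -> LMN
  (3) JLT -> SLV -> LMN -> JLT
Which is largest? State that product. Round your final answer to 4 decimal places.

(1) 0.395 × 0.802 × 2.51 = 0.79514
(2) 0.131 × 2.19 × 2.86 = 0.82051
(3) 0.373 × 7.13 × 0.351 = 0.93348
Highest is cycle (3) at 0.9335 (≤1, no arbitrage).

0.9335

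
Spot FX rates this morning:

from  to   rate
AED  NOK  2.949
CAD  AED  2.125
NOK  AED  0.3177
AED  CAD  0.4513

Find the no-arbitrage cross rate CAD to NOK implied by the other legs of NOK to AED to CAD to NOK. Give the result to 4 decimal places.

Known legs of the cycle: 0.3177 × 0.4513 = 0.14337801
For no arbitrage the full-cycle product must be 1, so the missing rate is 1 / 0.14337801 ≈ 6.974570.

6.9746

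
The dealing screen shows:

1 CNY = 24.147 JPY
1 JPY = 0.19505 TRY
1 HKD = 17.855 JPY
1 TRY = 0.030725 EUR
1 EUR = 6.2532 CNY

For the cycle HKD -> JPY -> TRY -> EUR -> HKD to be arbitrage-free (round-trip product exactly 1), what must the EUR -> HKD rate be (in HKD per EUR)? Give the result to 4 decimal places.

9.3455

Known legs of the cycle: 17.855 × 0.19505 × 0.030725 = 0.10700343036875
For no arbitrage the full-cycle product must be 1, so the missing rate is 1 / 0.10700343036875 ≈ 9.345495.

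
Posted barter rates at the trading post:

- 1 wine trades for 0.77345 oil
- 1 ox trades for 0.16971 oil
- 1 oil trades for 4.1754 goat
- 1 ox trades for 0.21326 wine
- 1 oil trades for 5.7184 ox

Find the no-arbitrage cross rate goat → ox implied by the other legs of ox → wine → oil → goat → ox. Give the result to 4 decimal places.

Known legs of the cycle: 0.21326 × 0.77345 × 4.1754 = 0.6887153071038
For no arbitrage the full-cycle product must be 1, so the missing rate is 1 / 0.6887153071038 ≈ 1.451979.

1.4520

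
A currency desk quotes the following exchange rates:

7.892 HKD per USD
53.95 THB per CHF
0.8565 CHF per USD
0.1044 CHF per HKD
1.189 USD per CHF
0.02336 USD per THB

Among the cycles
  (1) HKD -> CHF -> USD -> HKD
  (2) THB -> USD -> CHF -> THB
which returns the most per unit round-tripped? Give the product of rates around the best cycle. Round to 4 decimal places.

(1) 0.1044 × 1.189 × 7.892 = 0.97965
(2) 0.02336 × 0.8565 × 53.95 = 1.07942
Highest is cycle (2) at 1.0794 (>1, arbitrage).

1.0794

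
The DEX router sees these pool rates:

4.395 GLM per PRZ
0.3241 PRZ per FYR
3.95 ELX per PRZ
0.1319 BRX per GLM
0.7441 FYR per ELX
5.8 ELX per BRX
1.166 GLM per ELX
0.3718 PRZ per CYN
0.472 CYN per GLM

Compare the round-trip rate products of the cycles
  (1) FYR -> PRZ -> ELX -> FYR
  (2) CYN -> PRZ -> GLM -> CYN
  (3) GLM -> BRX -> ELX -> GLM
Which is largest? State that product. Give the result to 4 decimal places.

0.9526

(1) 0.3241 × 3.95 × 0.7441 = 0.95259
(2) 0.3718 × 4.395 × 0.472 = 0.77128
(3) 0.1319 × 5.8 × 1.166 = 0.89201
Highest is cycle (1) at 0.9526 (≤1, no arbitrage).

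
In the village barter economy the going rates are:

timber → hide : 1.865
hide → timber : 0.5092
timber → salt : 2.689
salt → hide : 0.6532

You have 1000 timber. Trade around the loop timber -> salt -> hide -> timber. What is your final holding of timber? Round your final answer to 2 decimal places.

1000 timber × 2.689 = 2689 salt
2689 salt × 0.6532 = 1756.4548 hide
1756.4548 hide × 0.5092 = 894.38678416 timber

894.39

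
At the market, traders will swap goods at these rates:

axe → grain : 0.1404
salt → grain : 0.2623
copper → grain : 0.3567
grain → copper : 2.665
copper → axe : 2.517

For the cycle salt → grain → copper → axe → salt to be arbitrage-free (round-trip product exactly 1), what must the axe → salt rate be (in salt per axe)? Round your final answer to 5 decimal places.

0.56836

Known legs of the cycle: 0.2623 × 2.665 × 2.517 = 1.7594572515
For no arbitrage the full-cycle product must be 1, so the missing rate is 1 / 1.7594572515 ≈ 0.5683571.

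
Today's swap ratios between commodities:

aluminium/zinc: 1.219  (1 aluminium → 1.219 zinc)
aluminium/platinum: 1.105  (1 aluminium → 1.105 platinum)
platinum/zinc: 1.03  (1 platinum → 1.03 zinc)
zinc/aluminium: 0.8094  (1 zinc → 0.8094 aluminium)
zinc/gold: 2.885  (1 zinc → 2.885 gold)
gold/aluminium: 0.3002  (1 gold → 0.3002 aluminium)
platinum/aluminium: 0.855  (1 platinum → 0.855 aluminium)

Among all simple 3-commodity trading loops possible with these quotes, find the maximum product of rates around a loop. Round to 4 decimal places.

aluminium→zinc→gold→aluminium: 1.219 × 2.885 × 0.3002 = 1.05575
platinum→zinc→aluminium→platinum: 1.03 × 0.8094 × 1.105 = 0.92122
Maximum is aluminium→zinc→gold→aluminium at 1.0557; arbitrage exists.

1.0557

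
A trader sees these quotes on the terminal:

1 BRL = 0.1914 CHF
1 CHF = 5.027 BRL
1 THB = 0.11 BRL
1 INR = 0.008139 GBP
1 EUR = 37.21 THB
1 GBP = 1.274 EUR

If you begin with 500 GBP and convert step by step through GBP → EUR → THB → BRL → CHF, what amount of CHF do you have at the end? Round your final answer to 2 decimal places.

499.04

500 GBP × 1.274 = 637 EUR
637 EUR × 37.21 = 23702.77 THB
23702.77 THB × 0.11 = 2607.3047 BRL
2607.3047 BRL × 0.1914 = 499.03811958 CHF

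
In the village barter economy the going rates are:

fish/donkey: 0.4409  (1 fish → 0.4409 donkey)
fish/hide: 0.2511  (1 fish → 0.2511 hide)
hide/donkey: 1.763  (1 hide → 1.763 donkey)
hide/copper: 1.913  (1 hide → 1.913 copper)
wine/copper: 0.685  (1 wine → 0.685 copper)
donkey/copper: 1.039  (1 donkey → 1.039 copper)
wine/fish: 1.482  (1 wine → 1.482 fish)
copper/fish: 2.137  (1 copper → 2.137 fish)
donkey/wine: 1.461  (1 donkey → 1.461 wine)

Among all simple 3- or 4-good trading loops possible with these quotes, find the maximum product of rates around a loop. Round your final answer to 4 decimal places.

hide→copper→fish→hide: 1.913 × 2.137 × 0.2511 = 1.02652
donkey→copper→fish→hide→donkey: 1.039 × 2.137 × 0.2511 × 1.763 = 0.98292
donkey→copper→fish→donkey: 1.039 × 2.137 × 0.4409 = 0.97895
donkey→wine→fish→hide→donkey: 1.461 × 1.482 × 0.2511 × 1.763 = 0.95851
donkey→wine→fish→donkey: 1.461 × 1.482 × 0.4409 = 0.95464
donkey→wine→copper→fish→donkey: 1.461 × 0.685 × 2.137 × 0.4409 = 0.94294
Maximum is hide→copper→fish→hide at 1.0265; arbitrage exists.

1.0265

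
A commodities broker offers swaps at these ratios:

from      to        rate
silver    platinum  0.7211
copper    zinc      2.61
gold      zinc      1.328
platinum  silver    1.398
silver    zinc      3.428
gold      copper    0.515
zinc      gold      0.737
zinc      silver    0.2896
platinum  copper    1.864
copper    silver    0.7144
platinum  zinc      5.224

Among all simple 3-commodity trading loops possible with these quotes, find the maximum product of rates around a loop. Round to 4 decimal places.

1.0909

platinum→zinc→silver→platinum: 5.224 × 0.2896 × 0.7211 = 1.09093
zinc→gold→copper→zinc: 0.737 × 0.515 × 2.61 = 0.99064
platinum→copper→silver→platinum: 1.864 × 0.7144 × 0.7211 = 0.96025
Maximum is platinum→zinc→silver→platinum at 1.0909; arbitrage exists.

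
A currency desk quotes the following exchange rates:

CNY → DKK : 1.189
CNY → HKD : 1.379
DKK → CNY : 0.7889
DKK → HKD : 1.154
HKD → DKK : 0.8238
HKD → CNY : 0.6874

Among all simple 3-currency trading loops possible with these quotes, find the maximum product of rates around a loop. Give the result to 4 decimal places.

0.9432

HKD→CNY→DKK→HKD: 0.6874 × 1.189 × 1.154 = 0.94319
HKD→DKK→CNY→HKD: 0.8238 × 0.7889 × 1.379 = 0.89621
Maximum is HKD→CNY→DKK→HKD at 0.9432; no arbitrage — every cycle loses value.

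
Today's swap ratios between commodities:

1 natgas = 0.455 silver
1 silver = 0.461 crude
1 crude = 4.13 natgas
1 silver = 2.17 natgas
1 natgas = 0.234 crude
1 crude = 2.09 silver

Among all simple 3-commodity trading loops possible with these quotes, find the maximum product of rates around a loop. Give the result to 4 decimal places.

silver→natgas→crude→silver: 2.17 × 0.234 × 2.09 = 1.06126
silver→crude→natgas→silver: 0.461 × 4.13 × 0.455 = 0.86629
Maximum is silver→natgas→crude→silver at 1.0613; arbitrage exists.

1.0613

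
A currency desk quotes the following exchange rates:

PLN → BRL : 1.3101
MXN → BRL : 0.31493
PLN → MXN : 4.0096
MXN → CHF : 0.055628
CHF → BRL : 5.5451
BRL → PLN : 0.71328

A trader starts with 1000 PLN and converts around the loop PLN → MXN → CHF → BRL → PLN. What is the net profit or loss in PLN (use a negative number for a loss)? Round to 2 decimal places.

-117.81

1000 PLN × 4.0096 = 4009.6 MXN
4009.6 MXN × 0.055628 = 223.0460288 CHF
223.0460288 CHF × 5.5451 = 1236.81253429888 BRL
1236.81253429888 BRL × 0.71328 = 882.1936444647051264 PLN
Net change: 882.1936444647051264 − 1000 = -117.8063555352948736 PLN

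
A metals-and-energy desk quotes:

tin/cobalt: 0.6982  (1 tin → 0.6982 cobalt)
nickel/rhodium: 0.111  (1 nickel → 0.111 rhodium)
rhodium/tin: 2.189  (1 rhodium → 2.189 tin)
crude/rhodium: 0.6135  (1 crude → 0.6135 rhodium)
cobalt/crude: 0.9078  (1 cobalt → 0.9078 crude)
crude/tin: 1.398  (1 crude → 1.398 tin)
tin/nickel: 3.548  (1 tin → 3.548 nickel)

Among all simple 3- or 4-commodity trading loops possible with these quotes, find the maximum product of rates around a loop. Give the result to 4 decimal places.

0.8861

crude→tin→cobalt→crude: 1.398 × 0.6982 × 0.9078 = 0.88609
tin→nickel→rhodium→tin: 3.548 × 0.111 × 2.189 = 0.86209
crude→rhodium→tin→cobalt→crude: 0.6135 × 2.189 × 0.6982 × 0.9078 = 0.85120
Maximum is crude→tin→cobalt→crude at 0.8861; no arbitrage — every cycle loses value.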